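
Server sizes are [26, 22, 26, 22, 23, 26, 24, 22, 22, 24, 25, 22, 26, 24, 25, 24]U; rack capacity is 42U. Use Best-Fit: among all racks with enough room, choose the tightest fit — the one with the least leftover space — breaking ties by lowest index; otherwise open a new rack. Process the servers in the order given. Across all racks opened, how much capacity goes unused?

Put 26U in rack 1; 16U remain.
Put 22U in rack 2; 20U remain.
Put 26U in rack 3; 16U remain.
Put 22U in rack 4; 20U remain.
Put 23U in rack 5; 19U remain.
Put 26U in rack 6; 16U remain.
Put 24U in rack 7; 18U remain.
Put 22U in rack 8; 20U remain.
Put 22U in rack 9; 20U remain.
Put 24U in rack 10; 18U remain.
Put 25U in rack 11; 17U remain.
Put 22U in rack 12; 20U remain.
Put 26U in rack 13; 16U remain.
Put 24U in rack 14; 18U remain.
Put 25U in rack 15; 17U remain.
Put 24U in rack 16; 18U remain.
16 racks × 42U = 672U; used 383U; unused 289U.

289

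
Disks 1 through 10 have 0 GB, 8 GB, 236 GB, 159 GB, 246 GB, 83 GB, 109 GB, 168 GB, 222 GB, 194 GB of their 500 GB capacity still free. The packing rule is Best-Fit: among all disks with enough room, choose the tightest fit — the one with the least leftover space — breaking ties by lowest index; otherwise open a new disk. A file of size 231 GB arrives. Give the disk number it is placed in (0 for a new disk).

3

Disks with room: disk 3 (236 GB), disk 5 (246 GB).
Tightest fit is disk 3 with 236 GB free.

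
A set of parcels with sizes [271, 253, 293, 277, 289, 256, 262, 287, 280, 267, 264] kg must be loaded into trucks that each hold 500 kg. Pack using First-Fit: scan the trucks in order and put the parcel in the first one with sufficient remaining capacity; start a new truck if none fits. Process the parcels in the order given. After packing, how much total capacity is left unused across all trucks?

2501

Put 271 kg in truck 1; 229 kg remain.
Put 253 kg in truck 2; 247 kg remain.
Put 293 kg in truck 3; 207 kg remain.
Put 277 kg in truck 4; 223 kg remain.
Put 289 kg in truck 5; 211 kg remain.
Put 256 kg in truck 6; 244 kg remain.
Put 262 kg in truck 7; 238 kg remain.
Put 287 kg in truck 8; 213 kg remain.
Put 280 kg in truck 9; 220 kg remain.
Put 267 kg in truck 10; 233 kg remain.
Put 264 kg in truck 11; 236 kg remain.
11 trucks × 500 kg = 5500 kg; used 2999 kg; unused 2501 kg.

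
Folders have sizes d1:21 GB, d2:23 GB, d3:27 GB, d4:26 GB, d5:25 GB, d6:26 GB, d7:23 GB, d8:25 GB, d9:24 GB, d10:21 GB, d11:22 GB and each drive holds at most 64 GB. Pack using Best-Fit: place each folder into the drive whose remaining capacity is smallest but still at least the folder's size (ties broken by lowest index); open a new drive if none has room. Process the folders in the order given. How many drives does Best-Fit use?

6

Put d1 (21 GB) in drive 1; 43 GB remain.
Put d2 (23 GB) in drive 1; 20 GB remain.
Put d3 (27 GB) in drive 2; 37 GB remain.
Put d4 (26 GB) in drive 2; 11 GB remain.
Put d5 (25 GB) in drive 3; 39 GB remain.
Put d6 (26 GB) in drive 3; 13 GB remain.
Put d7 (23 GB) in drive 4; 41 GB remain.
Put d8 (25 GB) in drive 4; 16 GB remain.
Put d9 (24 GB) in drive 5; 40 GB remain.
Put d10 (21 GB) in drive 5; 19 GB remain.
Put d11 (22 GB) in drive 6; 42 GB remain.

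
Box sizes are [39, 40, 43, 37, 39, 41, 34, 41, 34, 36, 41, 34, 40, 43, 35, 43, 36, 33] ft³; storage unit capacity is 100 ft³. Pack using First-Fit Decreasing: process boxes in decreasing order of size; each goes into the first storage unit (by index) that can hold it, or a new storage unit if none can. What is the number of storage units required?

9

Sorted descending: 43, 43, 43, 41, 41, 41, 40, 40, 39, 39, 37, 36, 36, 35, 34, 34, 34, 33.
43 ft³ → storage unit 1 (remaining 57 ft³)
43 ft³ → storage unit 1 (remaining 14 ft³)
43 ft³ → storage unit 2 (remaining 57 ft³)
41 ft³ → storage unit 2 (remaining 16 ft³)
41 ft³ → storage unit 3 (remaining 59 ft³)
41 ft³ → storage unit 3 (remaining 18 ft³)
40 ft³ → storage unit 4 (remaining 60 ft³)
40 ft³ → storage unit 4 (remaining 20 ft³)
39 ft³ → storage unit 5 (remaining 61 ft³)
39 ft³ → storage unit 5 (remaining 22 ft³)
37 ft³ → storage unit 6 (remaining 63 ft³)
36 ft³ → storage unit 6 (remaining 27 ft³)
36 ft³ → storage unit 7 (remaining 64 ft³)
35 ft³ → storage unit 7 (remaining 29 ft³)
34 ft³ → storage unit 8 (remaining 66 ft³)
34 ft³ → storage unit 8 (remaining 32 ft³)
34 ft³ → storage unit 9 (remaining 66 ft³)
33 ft³ → storage unit 9 (remaining 33 ft³)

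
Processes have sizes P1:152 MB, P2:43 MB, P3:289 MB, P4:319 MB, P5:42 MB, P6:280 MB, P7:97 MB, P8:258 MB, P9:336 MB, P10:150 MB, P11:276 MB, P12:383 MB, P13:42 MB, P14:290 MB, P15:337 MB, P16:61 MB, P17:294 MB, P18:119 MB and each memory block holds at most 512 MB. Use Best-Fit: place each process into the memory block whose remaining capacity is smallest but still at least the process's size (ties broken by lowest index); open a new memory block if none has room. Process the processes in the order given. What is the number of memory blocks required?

Put P1 (152 MB) in memory block 1; 360 MB remain.
Put P2 (43 MB) in memory block 1; 317 MB remain.
Put P3 (289 MB) in memory block 1; 28 MB remain.
Put P4 (319 MB) in memory block 2; 193 MB remain.
Put P5 (42 MB) in memory block 2; 151 MB remain.
Put P6 (280 MB) in memory block 3; 232 MB remain.
Put P7 (97 MB) in memory block 2; 54 MB remain.
Put P8 (258 MB) in memory block 4; 254 MB remain.
Put P9 (336 MB) in memory block 5; 176 MB remain.
Put P10 (150 MB) in memory block 5; 26 MB remain.
Put P11 (276 MB) in memory block 6; 236 MB remain.
Put P12 (383 MB) in memory block 7; 129 MB remain.
Put P13 (42 MB) in memory block 2; 12 MB remain.
Put P14 (290 MB) in memory block 8; 222 MB remain.
Put P15 (337 MB) in memory block 9; 175 MB remain.
Put P16 (61 MB) in memory block 7; 68 MB remain.
Put P17 (294 MB) in memory block 10; 218 MB remain.
Put P18 (119 MB) in memory block 9; 56 MB remain.

10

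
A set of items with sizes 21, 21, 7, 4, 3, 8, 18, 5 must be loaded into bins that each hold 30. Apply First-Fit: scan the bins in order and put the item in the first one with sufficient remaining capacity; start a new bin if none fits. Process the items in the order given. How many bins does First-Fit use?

21 → bin 1 (remaining 9)
21 → bin 2 (remaining 9)
7 → bin 1 (remaining 2)
4 → bin 2 (remaining 5)
3 → bin 2 (remaining 2)
8 → bin 3 (remaining 22)
18 → bin 3 (remaining 4)
5 → bin 4 (remaining 25)
Final bins: [21,7] [21,4,3] [8,18] [5].

4 bins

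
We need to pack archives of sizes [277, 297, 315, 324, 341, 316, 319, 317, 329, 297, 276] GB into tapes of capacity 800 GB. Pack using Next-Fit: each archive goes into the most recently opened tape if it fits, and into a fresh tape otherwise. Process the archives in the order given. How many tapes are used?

6

tape 1: place 277 GB, 523 GB left
tape 1: place 297 GB, 226 GB left
tape 2: place 315 GB, 485 GB left
tape 2: place 324 GB, 161 GB left
tape 3: place 341 GB, 459 GB left
tape 3: place 316 GB, 143 GB left
tape 4: place 319 GB, 481 GB left
tape 4: place 317 GB, 164 GB left
tape 5: place 329 GB, 471 GB left
tape 5: place 297 GB, 174 GB left
tape 6: place 276 GB, 524 GB left
Final tapes: [277,297] [315,324] [341,316] [319,317] [329,297] [276].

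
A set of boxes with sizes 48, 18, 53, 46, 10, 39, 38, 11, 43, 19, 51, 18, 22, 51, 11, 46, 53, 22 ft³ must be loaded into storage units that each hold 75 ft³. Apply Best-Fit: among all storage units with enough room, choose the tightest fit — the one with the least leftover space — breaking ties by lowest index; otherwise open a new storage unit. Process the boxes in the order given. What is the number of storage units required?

Put 48 ft³ in storage unit 1; 27 ft³ remain.
Put 18 ft³ in storage unit 1; 9 ft³ remain.
Put 53 ft³ in storage unit 2; 22 ft³ remain.
Put 46 ft³ in storage unit 3; 29 ft³ remain.
Put 10 ft³ in storage unit 2; 12 ft³ remain.
Put 39 ft³ in storage unit 4; 36 ft³ remain.
Put 38 ft³ in storage unit 5; 37 ft³ remain.
Put 11 ft³ in storage unit 2; 1 ft³ remain.
Put 43 ft³ in storage unit 6; 32 ft³ remain.
Put 19 ft³ in storage unit 3; 10 ft³ remain.
Put 51 ft³ in storage unit 7; 24 ft³ remain.
Put 18 ft³ in storage unit 7; 6 ft³ remain.
Put 22 ft³ in storage unit 6; 10 ft³ remain.
Put 51 ft³ in storage unit 8; 24 ft³ remain.
Put 11 ft³ in storage unit 8; 13 ft³ remain.
Put 46 ft³ in storage unit 9; 29 ft³ remain.
Put 53 ft³ in storage unit 10; 22 ft³ remain.
Put 22 ft³ in storage unit 10; 0 ft³ remain.

10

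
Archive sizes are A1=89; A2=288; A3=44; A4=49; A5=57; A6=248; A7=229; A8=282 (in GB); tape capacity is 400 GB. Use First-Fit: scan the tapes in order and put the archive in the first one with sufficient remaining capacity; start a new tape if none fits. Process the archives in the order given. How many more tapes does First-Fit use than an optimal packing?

First-Fit: [89,288] [44,49,57,248] [229] [282] → 4 tapes.
Total size 1286 GB; any packing needs at least ⌈1286/400⌉ = 4 tapes.
So 4 is already optimal.

0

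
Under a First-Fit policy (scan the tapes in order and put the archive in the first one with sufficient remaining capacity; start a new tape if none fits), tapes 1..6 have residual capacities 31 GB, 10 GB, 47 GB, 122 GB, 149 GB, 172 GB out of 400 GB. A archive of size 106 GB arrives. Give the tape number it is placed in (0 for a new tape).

4

Tapes with room: tape 4 (122 GB), tape 5 (149 GB), tape 6 (172 GB).
The first with room is tape 4.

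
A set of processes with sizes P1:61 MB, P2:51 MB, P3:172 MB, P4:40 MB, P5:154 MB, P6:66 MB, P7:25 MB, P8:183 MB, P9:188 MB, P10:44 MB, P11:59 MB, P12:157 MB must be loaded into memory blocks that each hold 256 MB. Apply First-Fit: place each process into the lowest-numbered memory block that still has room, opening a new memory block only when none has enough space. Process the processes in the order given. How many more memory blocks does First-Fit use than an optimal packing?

1

First-Fit: [61,51,40,66,25] [172,44] [154,59] [183] [188] [157] → 6 memory blocks.
Total size 1200 MB; any packing needs at least ⌈1200/256⌉ = 5 memory blocks.
An optimal packing achieves that bound: [188,66] [183,61] [172,59,25] [157,51,44] [154,40] → 5 memory blocks.
Excess: 6 − 5 = 1.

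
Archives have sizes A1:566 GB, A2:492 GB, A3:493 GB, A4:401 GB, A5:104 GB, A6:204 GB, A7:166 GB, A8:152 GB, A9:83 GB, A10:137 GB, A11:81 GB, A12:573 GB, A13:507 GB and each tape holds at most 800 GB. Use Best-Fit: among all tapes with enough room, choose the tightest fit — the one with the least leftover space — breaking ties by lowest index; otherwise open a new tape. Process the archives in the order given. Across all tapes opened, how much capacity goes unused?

841

Put A1 (566 GB) in tape 1; 234 GB remain.
Put A2 (492 GB) in tape 2; 308 GB remain.
Put A3 (493 GB) in tape 3; 307 GB remain.
Put A4 (401 GB) in tape 4; 399 GB remain.
Put A5 (104 GB) in tape 1; 130 GB remain.
Put A6 (204 GB) in tape 3; 103 GB remain.
Put A7 (166 GB) in tape 2; 142 GB remain.
Put A8 (152 GB) in tape 4; 247 GB remain.
Put A9 (83 GB) in tape 3; 20 GB remain.
Put A10 (137 GB) in tape 2; 5 GB remain.
Put A11 (81 GB) in tape 1; 49 GB remain.
Put A12 (573 GB) in tape 5; 227 GB remain.
Put A13 (507 GB) in tape 6; 293 GB remain.
6 tapes × 800 GB = 4800 GB; used 3959 GB; unused 841 GB.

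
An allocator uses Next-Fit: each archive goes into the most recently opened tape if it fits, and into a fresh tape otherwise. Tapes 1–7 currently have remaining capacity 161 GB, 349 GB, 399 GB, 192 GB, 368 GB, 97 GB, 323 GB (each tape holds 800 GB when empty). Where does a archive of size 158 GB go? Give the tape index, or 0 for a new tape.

Next-Fit only looks at tape 7, which has 323 GB free.
158 GB fits there.

7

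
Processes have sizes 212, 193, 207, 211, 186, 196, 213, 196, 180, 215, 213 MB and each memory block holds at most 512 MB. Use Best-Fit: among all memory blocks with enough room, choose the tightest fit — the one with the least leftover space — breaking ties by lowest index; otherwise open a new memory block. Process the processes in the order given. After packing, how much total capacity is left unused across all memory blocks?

212 MB → memory block 1 (remaining 300 MB)
193 MB → memory block 1 (remaining 107 MB)
207 MB → memory block 2 (remaining 305 MB)
211 MB → memory block 2 (remaining 94 MB)
186 MB → memory block 3 (remaining 326 MB)
196 MB → memory block 3 (remaining 130 MB)
213 MB → memory block 4 (remaining 299 MB)
196 MB → memory block 4 (remaining 103 MB)
180 MB → memory block 5 (remaining 332 MB)
215 MB → memory block 5 (remaining 117 MB)
213 MB → memory block 6 (remaining 299 MB)
6 memory blocks × 512 MB = 3072 MB; used 2222 MB; unused 850 MB.

850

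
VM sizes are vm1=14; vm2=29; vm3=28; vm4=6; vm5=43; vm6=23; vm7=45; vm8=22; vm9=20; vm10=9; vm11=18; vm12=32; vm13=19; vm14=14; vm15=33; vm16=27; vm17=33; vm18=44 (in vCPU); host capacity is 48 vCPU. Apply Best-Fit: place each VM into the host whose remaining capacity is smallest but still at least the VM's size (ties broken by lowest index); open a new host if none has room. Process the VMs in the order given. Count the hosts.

vm1 (14 vCPU) → host 1 (remaining 34 vCPU)
vm2 (29 vCPU) → host 1 (remaining 5 vCPU)
vm3 (28 vCPU) → host 2 (remaining 20 vCPU)
vm4 (6 vCPU) → host 2 (remaining 14 vCPU)
vm5 (43 vCPU) → host 3 (remaining 5 vCPU)
vm6 (23 vCPU) → host 4 (remaining 25 vCPU)
vm7 (45 vCPU) → host 5 (remaining 3 vCPU)
vm8 (22 vCPU) → host 4 (remaining 3 vCPU)
vm9 (20 vCPU) → host 6 (remaining 28 vCPU)
vm10 (9 vCPU) → host 2 (remaining 5 vCPU)
vm11 (18 vCPU) → host 6 (remaining 10 vCPU)
vm12 (32 vCPU) → host 7 (remaining 16 vCPU)
vm13 (19 vCPU) → host 8 (remaining 29 vCPU)
vm14 (14 vCPU) → host 7 (remaining 2 vCPU)
vm15 (33 vCPU) → host 9 (remaining 15 vCPU)
vm16 (27 vCPU) → host 8 (remaining 2 vCPU)
vm17 (33 vCPU) → host 10 (remaining 15 vCPU)
vm18 (44 vCPU) → host 11 (remaining 4 vCPU)
Final hosts: [14,29] [28,6,9] [43] [23,22] [45] [20,18] [32,14] [19,27] [33] [33] [44].

11 hosts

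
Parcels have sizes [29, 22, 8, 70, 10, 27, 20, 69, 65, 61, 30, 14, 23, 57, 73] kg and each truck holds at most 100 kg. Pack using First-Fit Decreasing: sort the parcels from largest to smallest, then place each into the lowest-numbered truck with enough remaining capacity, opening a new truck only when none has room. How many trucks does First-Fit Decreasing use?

Sorted descending: 73, 70, 69, 65, 61, 57, 30, 29, 27, 23, 22, 20, 14, 10, 8.
73 kg → truck 1 (remaining 27 kg)
70 kg → truck 2 (remaining 30 kg)
69 kg → truck 3 (remaining 31 kg)
65 kg → truck 4 (remaining 35 kg)
61 kg → truck 5 (remaining 39 kg)
57 kg → truck 6 (remaining 43 kg)
30 kg → truck 2 (remaining 0 kg)
29 kg → truck 3 (remaining 2 kg)
27 kg → truck 1 (remaining 0 kg)
23 kg → truck 4 (remaining 12 kg)
22 kg → truck 5 (remaining 17 kg)
20 kg → truck 6 (remaining 23 kg)
14 kg → truck 5 (remaining 3 kg)
10 kg → truck 4 (remaining 2 kg)
8 kg → truck 6 (remaining 15 kg)

6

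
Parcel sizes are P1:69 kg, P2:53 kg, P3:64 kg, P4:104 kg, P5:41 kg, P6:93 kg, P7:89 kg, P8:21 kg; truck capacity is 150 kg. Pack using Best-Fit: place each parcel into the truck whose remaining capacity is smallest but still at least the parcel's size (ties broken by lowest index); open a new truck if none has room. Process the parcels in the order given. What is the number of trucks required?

Put P1 (69 kg) in truck 1; 81 kg remain.
Put P2 (53 kg) in truck 1; 28 kg remain.
Put P3 (64 kg) in truck 2; 86 kg remain.
Put P4 (104 kg) in truck 3; 46 kg remain.
Put P5 (41 kg) in truck 3; 5 kg remain.
Put P6 (93 kg) in truck 4; 57 kg remain.
Put P7 (89 kg) in truck 5; 61 kg remain.
Put P8 (21 kg) in truck 1; 7 kg remain.

5 trucks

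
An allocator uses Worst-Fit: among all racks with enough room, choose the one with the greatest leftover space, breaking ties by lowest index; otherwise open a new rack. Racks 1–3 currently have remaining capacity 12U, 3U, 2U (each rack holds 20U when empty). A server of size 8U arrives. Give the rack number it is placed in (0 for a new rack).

Racks with room: rack 1 (12U).
Most room is rack 1 with 12U free.

1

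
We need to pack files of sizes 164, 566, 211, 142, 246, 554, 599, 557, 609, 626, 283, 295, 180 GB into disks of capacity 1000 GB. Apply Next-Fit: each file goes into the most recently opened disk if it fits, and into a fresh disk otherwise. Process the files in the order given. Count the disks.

7 disks

Put 164 GB in disk 1; 836 GB remain.
Put 566 GB in disk 1; 270 GB remain.
Put 211 GB in disk 1; 59 GB remain.
Put 142 GB in disk 2; 858 GB remain.
Put 246 GB in disk 2; 612 GB remain.
Put 554 GB in disk 2; 58 GB remain.
Put 599 GB in disk 3; 401 GB remain.
Put 557 GB in disk 4; 443 GB remain.
Put 609 GB in disk 5; 391 GB remain.
Put 626 GB in disk 6; 374 GB remain.
Put 283 GB in disk 6; 91 GB remain.
Put 295 GB in disk 7; 705 GB remain.
Put 180 GB in disk 7; 525 GB remain.
Final disks: [164,566,211] [142,246,554] [599] [557] [609] [626,283] [295,180].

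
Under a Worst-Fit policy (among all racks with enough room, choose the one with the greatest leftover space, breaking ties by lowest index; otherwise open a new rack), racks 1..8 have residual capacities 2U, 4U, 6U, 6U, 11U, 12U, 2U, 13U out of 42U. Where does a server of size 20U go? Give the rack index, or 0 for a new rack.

0

No rack has ≥ 20U free, so a new rack is opened.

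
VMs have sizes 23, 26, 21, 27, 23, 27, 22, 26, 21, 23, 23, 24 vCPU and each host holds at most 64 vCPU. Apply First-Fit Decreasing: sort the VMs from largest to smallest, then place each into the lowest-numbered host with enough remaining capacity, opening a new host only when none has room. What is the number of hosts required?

6 hosts

Sorted descending: 27, 27, 26, 26, 24, 23, 23, 23, 23, 22, 21, 21.
Put 27 vCPU in host 1; 37 vCPU remain.
Put 27 vCPU in host 1; 10 vCPU remain.
Put 26 vCPU in host 2; 38 vCPU remain.
Put 26 vCPU in host 2; 12 vCPU remain.
Put 24 vCPU in host 3; 40 vCPU remain.
Put 23 vCPU in host 3; 17 vCPU remain.
Put 23 vCPU in host 4; 41 vCPU remain.
Put 23 vCPU in host 4; 18 vCPU remain.
Put 23 vCPU in host 5; 41 vCPU remain.
Put 22 vCPU in host 5; 19 vCPU remain.
Put 21 vCPU in host 6; 43 vCPU remain.
Put 21 vCPU in host 6; 22 vCPU remain.
Final hosts: [27,27] [26,26] [24,23] [23,23] [23,22] [21,21].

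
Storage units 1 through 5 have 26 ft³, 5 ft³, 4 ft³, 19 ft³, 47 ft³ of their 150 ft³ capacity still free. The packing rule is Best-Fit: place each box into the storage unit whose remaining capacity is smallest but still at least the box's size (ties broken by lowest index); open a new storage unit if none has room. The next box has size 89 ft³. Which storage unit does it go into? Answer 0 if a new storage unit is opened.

0

No storage unit has ≥ 89 ft³ free, so a new storage unit is opened.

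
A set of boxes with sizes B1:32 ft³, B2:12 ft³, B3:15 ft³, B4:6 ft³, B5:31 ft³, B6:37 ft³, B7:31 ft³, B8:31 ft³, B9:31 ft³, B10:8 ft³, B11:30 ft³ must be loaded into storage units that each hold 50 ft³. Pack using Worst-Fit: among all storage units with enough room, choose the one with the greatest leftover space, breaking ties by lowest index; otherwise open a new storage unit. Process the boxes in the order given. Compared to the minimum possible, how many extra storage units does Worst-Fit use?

1

Worst-Fit: [32,12] [15,6,8] [31] [37] [31] [31] [31] [30] → 8 storage units.
7 boxes exceed 25 ft³ (half the capacity), and no two of those can share a storage unit, so at least 7 storage units are needed.
An optimal packing achieves that bound: [37,12] [32,15] [31,8,6] [31] [31] [31] [30] → 7 storage units.
Excess: 8 − 7 = 1.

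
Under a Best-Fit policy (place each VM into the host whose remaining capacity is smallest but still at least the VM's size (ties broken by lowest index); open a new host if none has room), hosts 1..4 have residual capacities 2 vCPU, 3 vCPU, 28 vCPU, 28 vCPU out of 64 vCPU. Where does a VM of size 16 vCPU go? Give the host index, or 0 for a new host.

3

Hosts with room: host 3 (28 vCPU), host 4 (28 vCPU).
Tightest fit is host 3 with 28 vCPU free.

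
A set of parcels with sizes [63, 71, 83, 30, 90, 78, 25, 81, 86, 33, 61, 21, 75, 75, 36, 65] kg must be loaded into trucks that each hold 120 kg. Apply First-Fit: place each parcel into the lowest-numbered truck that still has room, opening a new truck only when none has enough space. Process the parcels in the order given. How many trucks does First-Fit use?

63 kg → truck 1 (remaining 57 kg)
71 kg → truck 2 (remaining 49 kg)
83 kg → truck 3 (remaining 37 kg)
30 kg → truck 1 (remaining 27 kg)
90 kg → truck 4 (remaining 30 kg)
78 kg → truck 5 (remaining 42 kg)
25 kg → truck 1 (remaining 2 kg)
81 kg → truck 6 (remaining 39 kg)
86 kg → truck 7 (remaining 34 kg)
33 kg → truck 2 (remaining 16 kg)
61 kg → truck 8 (remaining 59 kg)
21 kg → truck 3 (remaining 16 kg)
75 kg → truck 9 (remaining 45 kg)
75 kg → truck 10 (remaining 45 kg)
36 kg → truck 5 (remaining 6 kg)
65 kg → truck 11 (remaining 55 kg)

11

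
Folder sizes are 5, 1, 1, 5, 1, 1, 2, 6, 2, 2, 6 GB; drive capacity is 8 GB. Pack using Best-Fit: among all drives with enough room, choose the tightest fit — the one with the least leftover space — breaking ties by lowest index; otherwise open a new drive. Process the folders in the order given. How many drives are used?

5 GB → drive 1 (remaining 3 GB)
1 GB → drive 1 (remaining 2 GB)
1 GB → drive 1 (remaining 1 GB)
5 GB → drive 2 (remaining 3 GB)
1 GB → drive 1 (remaining 0 GB)
1 GB → drive 2 (remaining 2 GB)
2 GB → drive 2 (remaining 0 GB)
6 GB → drive 3 (remaining 2 GB)
2 GB → drive 3 (remaining 0 GB)
2 GB → drive 4 (remaining 6 GB)
6 GB → drive 4 (remaining 0 GB)
Final drives: [5,1,1,1] [5,1,2] [6,2] [2,6].

4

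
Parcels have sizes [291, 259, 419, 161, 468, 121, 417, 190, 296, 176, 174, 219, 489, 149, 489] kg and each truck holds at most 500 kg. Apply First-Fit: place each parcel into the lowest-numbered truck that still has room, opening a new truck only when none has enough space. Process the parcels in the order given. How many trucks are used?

10 trucks

Put 291 kg in truck 1; 209 kg remain.
Put 259 kg in truck 2; 241 kg remain.
Put 419 kg in truck 3; 81 kg remain.
Put 161 kg in truck 1; 48 kg remain.
Put 468 kg in truck 4; 32 kg remain.
Put 121 kg in truck 2; 120 kg remain.
Put 417 kg in truck 5; 83 kg remain.
Put 190 kg in truck 6; 310 kg remain.
Put 296 kg in truck 6; 14 kg remain.
Put 176 kg in truck 7; 324 kg remain.
Put 174 kg in truck 7; 150 kg remain.
Put 219 kg in truck 8; 281 kg remain.
Put 489 kg in truck 9; 11 kg remain.
Put 149 kg in truck 7; 1 kg remain.
Put 489 kg in truck 10; 11 kg remain.
Final trucks: [291,161] [259,121] [419] [468] [417] [190,296] [176,174,149] [219] [489] [489].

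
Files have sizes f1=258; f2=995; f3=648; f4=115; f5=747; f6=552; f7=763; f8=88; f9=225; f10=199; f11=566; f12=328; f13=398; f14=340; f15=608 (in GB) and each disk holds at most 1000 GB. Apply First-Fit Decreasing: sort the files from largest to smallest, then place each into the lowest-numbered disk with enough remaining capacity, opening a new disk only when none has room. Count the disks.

8

Sorted descending: 995, 763, 747, 648, 608, 566, 552, 398, 340, 328, 258, 225, 199, 115, 88.
995 GB → disk 1 (remaining 5 GB)
763 GB → disk 2 (remaining 237 GB)
747 GB → disk 3 (remaining 253 GB)
648 GB → disk 4 (remaining 352 GB)
608 GB → disk 5 (remaining 392 GB)
566 GB → disk 6 (remaining 434 GB)
552 GB → disk 7 (remaining 448 GB)
398 GB → disk 6 (remaining 36 GB)
340 GB → disk 4 (remaining 12 GB)
328 GB → disk 5 (remaining 64 GB)
258 GB → disk 7 (remaining 190 GB)
225 GB → disk 2 (remaining 12 GB)
199 GB → disk 3 (remaining 54 GB)
115 GB → disk 7 (remaining 75 GB)
88 GB → disk 8 (remaining 912 GB)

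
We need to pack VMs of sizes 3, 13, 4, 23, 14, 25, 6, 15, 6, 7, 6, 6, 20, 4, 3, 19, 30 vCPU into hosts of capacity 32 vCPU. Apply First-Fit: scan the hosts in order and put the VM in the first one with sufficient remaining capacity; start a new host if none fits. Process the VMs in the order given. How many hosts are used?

Put 3 vCPU in host 1; 29 vCPU remain.
Put 13 vCPU in host 1; 16 vCPU remain.
Put 4 vCPU in host 1; 12 vCPU remain.
Put 23 vCPU in host 2; 9 vCPU remain.
Put 14 vCPU in host 3; 18 vCPU remain.
Put 25 vCPU in host 4; 7 vCPU remain.
Put 6 vCPU in host 1; 6 vCPU remain.
Put 15 vCPU in host 3; 3 vCPU remain.
Put 6 vCPU in host 1; 0 vCPU remain.
Put 7 vCPU in host 2; 2 vCPU remain.
Put 6 vCPU in host 4; 1 vCPU remain.
Put 6 vCPU in host 5; 26 vCPU remain.
Put 20 vCPU in host 5; 6 vCPU remain.
Put 4 vCPU in host 5; 2 vCPU remain.
Put 3 vCPU in host 3; 0 vCPU remain.
Put 19 vCPU in host 6; 13 vCPU remain.
Put 30 vCPU in host 7; 2 vCPU remain.
Final hosts: [3,13,4,6,6] [23,7] [14,15,3] [25,6] [6,20,4] [19] [30].

7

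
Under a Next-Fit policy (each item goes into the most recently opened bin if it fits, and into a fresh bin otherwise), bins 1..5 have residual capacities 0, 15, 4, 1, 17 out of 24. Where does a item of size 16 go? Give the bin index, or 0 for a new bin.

5

Next-Fit only looks at bin 5, which has 17 free.
16 fits there.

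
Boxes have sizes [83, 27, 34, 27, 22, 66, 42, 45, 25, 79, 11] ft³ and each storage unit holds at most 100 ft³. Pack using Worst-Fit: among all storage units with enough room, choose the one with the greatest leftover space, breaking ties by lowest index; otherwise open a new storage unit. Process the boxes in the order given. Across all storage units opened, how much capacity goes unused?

83 ft³ → storage unit 1 (remaining 17 ft³)
27 ft³ → storage unit 2 (remaining 73 ft³)
34 ft³ → storage unit 2 (remaining 39 ft³)
27 ft³ → storage unit 2 (remaining 12 ft³)
22 ft³ → storage unit 3 (remaining 78 ft³)
66 ft³ → storage unit 3 (remaining 12 ft³)
42 ft³ → storage unit 4 (remaining 58 ft³)
45 ft³ → storage unit 4 (remaining 13 ft³)
25 ft³ → storage unit 5 (remaining 75 ft³)
79 ft³ → storage unit 6 (remaining 21 ft³)
11 ft³ → storage unit 5 (remaining 64 ft³)
6 storage units × 100 ft³ = 600 ft³; used 461 ft³; unused 139 ft³.

139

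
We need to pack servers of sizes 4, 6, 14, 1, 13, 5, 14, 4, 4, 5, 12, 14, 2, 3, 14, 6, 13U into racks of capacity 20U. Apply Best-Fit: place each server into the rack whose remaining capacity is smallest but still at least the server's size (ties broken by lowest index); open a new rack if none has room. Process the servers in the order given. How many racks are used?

8

Put 4U in rack 1; 16U remain.
Put 6U in rack 1; 10U remain.
Put 14U in rack 2; 6U remain.
Put 1U in rack 2; 5U remain.
Put 13U in rack 3; 7U remain.
Put 5U in rack 2; 0U remain.
Put 14U in rack 4; 6U remain.
Put 4U in rack 4; 2U remain.
Put 4U in rack 3; 3U remain.
Put 5U in rack 1; 5U remain.
Put 12U in rack 5; 8U remain.
Put 14U in rack 6; 6U remain.
Put 2U in rack 4; 0U remain.
Put 3U in rack 3; 0U remain.
Put 14U in rack 7; 6U remain.
Put 6U in rack 6; 0U remain.
Put 13U in rack 8; 7U remain.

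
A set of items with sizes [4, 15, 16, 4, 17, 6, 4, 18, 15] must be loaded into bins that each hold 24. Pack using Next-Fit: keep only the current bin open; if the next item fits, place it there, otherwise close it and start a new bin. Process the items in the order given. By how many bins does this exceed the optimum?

0

Next-Fit: [4,15] [16,4] [17,6] [4,18] [15] → 5 bins.
Total size 99; any packing needs at least ⌈99/24⌉ = 5 bins.
So 5 is already optimal.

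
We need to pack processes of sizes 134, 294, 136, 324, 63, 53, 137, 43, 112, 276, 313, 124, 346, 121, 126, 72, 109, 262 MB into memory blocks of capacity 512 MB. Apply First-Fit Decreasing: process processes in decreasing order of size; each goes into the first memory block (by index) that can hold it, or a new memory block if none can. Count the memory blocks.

7

Sorted descending: 346, 324, 313, 294, 276, 262, 137, 136, 134, 126, 124, 121, 112, 109, 72, 63, 53, 43.
Put 346 MB in memory block 1; 166 MB remain.
Put 324 MB in memory block 2; 188 MB remain.
Put 313 MB in memory block 3; 199 MB remain.
Put 294 MB in memory block 4; 218 MB remain.
Put 276 MB in memory block 5; 236 MB remain.
Put 262 MB in memory block 6; 250 MB remain.
Put 137 MB in memory block 1; 29 MB remain.
Put 136 MB in memory block 2; 52 MB remain.
Put 134 MB in memory block 3; 65 MB remain.
Put 126 MB in memory block 4; 92 MB remain.
Put 124 MB in memory block 5; 112 MB remain.
Put 121 MB in memory block 6; 129 MB remain.
Put 112 MB in memory block 5; 0 MB remain.
Put 109 MB in memory block 6; 20 MB remain.
Put 72 MB in memory block 4; 20 MB remain.
Put 63 MB in memory block 3; 2 MB remain.
Put 53 MB in memory block 7; 459 MB remain.
Put 43 MB in memory block 2; 9 MB remain.
Final memory blocks: [346,137] [324,136,43] [313,134,63] [294,126,72] [276,124,112] [262,121,109] [53].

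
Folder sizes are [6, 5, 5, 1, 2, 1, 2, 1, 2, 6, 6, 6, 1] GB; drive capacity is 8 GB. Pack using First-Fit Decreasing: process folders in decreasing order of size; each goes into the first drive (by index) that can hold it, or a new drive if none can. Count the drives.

Sorted descending: 6, 6, 6, 6, 5, 5, 2, 2, 2, 1, 1, 1, 1.
Put 6 GB in drive 1; 2 GB remain.
Put 6 GB in drive 2; 2 GB remain.
Put 6 GB in drive 3; 2 GB remain.
Put 6 GB in drive 4; 2 GB remain.
Put 5 GB in drive 5; 3 GB remain.
Put 5 GB in drive 6; 3 GB remain.
Put 2 GB in drive 1; 0 GB remain.
Put 2 GB in drive 2; 0 GB remain.
Put 2 GB in drive 3; 0 GB remain.
Put 1 GB in drive 4; 1 GB remain.
Put 1 GB in drive 4; 0 GB remain.
Put 1 GB in drive 5; 2 GB remain.
Put 1 GB in drive 5; 1 GB remain.

6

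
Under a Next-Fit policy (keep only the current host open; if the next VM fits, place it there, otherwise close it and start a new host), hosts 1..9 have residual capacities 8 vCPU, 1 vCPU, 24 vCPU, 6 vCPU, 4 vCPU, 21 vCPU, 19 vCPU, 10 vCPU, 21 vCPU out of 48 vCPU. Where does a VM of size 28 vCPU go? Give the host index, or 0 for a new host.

0

Next-Fit only looks at host 9, which has 21 vCPU free.
28 vCPU does not fit, so a new host is opened.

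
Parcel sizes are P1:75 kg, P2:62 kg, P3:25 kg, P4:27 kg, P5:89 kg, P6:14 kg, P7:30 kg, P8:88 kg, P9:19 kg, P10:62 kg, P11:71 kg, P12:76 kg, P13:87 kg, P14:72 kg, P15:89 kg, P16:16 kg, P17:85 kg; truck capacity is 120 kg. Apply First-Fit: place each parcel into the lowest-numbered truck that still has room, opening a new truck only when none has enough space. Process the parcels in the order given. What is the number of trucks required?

11

Put P1 (75 kg) in truck 1; 45 kg remain.
Put P2 (62 kg) in truck 2; 58 kg remain.
Put P3 (25 kg) in truck 1; 20 kg remain.
Put P4 (27 kg) in truck 2; 31 kg remain.
Put P5 (89 kg) in truck 3; 31 kg remain.
Put P6 (14 kg) in truck 1; 6 kg remain.
Put P7 (30 kg) in truck 2; 1 kg remain.
Put P8 (88 kg) in truck 4; 32 kg remain.
Put P9 (19 kg) in truck 3; 12 kg remain.
Put P10 (62 kg) in truck 5; 58 kg remain.
Put P11 (71 kg) in truck 6; 49 kg remain.
Put P12 (76 kg) in truck 7; 44 kg remain.
Put P13 (87 kg) in truck 8; 33 kg remain.
Put P14 (72 kg) in truck 9; 48 kg remain.
Put P15 (89 kg) in truck 10; 31 kg remain.
Put P16 (16 kg) in truck 4; 16 kg remain.
Put P17 (85 kg) in truck 11; 35 kg remain.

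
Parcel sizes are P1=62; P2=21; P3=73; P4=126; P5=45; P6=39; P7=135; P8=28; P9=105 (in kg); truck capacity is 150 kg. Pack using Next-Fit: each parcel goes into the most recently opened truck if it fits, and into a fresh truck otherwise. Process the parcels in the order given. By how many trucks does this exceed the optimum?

1

Next-Fit: [62,21] [73] [126] [45,39] [135] [28,105] → 6 trucks.
Total size 634 kg; any packing needs at least ⌈634/150⌉ = 5 trucks.
An optimal packing achieves that bound: [135] [126,21] [105,45] [73,62] [39,28] → 5 trucks.
Excess: 6 − 5 = 1.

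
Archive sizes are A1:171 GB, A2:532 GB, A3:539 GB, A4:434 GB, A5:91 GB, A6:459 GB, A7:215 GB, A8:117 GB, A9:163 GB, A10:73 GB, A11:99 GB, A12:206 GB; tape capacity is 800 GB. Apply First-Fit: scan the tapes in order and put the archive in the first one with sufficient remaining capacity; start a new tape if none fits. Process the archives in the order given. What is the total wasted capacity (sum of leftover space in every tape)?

101

A1 (171 GB) → tape 1 (remaining 629 GB)
A2 (532 GB) → tape 1 (remaining 97 GB)
A3 (539 GB) → tape 2 (remaining 261 GB)
A4 (434 GB) → tape 3 (remaining 366 GB)
A5 (91 GB) → tape 1 (remaining 6 GB)
A6 (459 GB) → tape 4 (remaining 341 GB)
A7 (215 GB) → tape 2 (remaining 46 GB)
A8 (117 GB) → tape 3 (remaining 249 GB)
A9 (163 GB) → tape 3 (remaining 86 GB)
A10 (73 GB) → tape 3 (remaining 13 GB)
A11 (99 GB) → tape 4 (remaining 242 GB)
A12 (206 GB) → tape 4 (remaining 36 GB)
4 tapes × 800 GB = 3200 GB; used 3099 GB; unused 101 GB.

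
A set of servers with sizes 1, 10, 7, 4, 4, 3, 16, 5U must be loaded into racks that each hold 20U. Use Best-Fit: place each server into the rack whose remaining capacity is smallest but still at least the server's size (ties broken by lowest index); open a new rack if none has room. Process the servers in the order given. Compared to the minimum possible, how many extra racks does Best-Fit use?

0

Best-Fit: [1,10,7] [4,4,3,5] [16] → 3 racks.
Total size 50U; any packing needs at least ⌈50/20⌉ = 3 racks.
So 3 is already optimal.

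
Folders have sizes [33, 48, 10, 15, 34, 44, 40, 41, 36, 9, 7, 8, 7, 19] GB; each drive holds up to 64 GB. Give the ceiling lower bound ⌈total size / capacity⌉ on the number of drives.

6

Total size = 33 + 48 + 10 + 15 + 34 + 44 + 40 + 41 + 36 + 9 + 7 + 8 + 7 + 19 = 351 GB.
⌈351 / 64⌉ = 6.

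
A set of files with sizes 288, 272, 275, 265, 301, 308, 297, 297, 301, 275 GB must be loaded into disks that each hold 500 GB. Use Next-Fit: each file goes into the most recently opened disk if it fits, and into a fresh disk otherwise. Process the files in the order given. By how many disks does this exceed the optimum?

Next-Fit: [288] [272] [275] [265] [301] [308] [297] [297] [301] [275] → 10 disks.
10 files exceed 250 GB (half the capacity), and no two of those can share a disk, so at least 10 disks are needed.
So 10 is already optimal.

0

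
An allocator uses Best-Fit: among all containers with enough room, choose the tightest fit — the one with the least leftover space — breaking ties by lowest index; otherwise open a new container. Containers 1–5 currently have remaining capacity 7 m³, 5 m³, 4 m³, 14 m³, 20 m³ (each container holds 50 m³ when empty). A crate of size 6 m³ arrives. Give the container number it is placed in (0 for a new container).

Containers with room: container 1 (7 m³), container 4 (14 m³), container 5 (20 m³).
Tightest fit is container 1 with 7 m³ free.

1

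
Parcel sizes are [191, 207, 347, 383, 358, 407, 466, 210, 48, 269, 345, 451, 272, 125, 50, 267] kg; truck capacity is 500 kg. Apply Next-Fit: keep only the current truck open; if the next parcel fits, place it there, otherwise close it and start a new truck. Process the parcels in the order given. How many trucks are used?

12 trucks

191 kg → truck 1 (remaining 309 kg)
207 kg → truck 1 (remaining 102 kg)
347 kg → truck 2 (remaining 153 kg)
383 kg → truck 3 (remaining 117 kg)
358 kg → truck 4 (remaining 142 kg)
407 kg → truck 5 (remaining 93 kg)
466 kg → truck 6 (remaining 34 kg)
210 kg → truck 7 (remaining 290 kg)
48 kg → truck 7 (remaining 242 kg)
269 kg → truck 8 (remaining 231 kg)
345 kg → truck 9 (remaining 155 kg)
451 kg → truck 10 (remaining 49 kg)
272 kg → truck 11 (remaining 228 kg)
125 kg → truck 11 (remaining 103 kg)
50 kg → truck 11 (remaining 53 kg)
267 kg → truck 12 (remaining 233 kg)
Final trucks: [191,207] [347] [383] [358] [407] [466] [210,48] [269] [345] [451] [272,125,50] [267].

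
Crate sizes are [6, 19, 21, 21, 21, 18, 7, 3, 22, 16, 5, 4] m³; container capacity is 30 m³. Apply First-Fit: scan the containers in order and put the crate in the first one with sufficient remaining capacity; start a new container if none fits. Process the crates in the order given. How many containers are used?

Put 6 m³ in container 1; 24 m³ remain.
Put 19 m³ in container 1; 5 m³ remain.
Put 21 m³ in container 2; 9 m³ remain.
Put 21 m³ in container 3; 9 m³ remain.
Put 21 m³ in container 4; 9 m³ remain.
Put 18 m³ in container 5; 12 m³ remain.
Put 7 m³ in container 2; 2 m³ remain.
Put 3 m³ in container 1; 2 m³ remain.
Put 22 m³ in container 6; 8 m³ remain.
Put 16 m³ in container 7; 14 m³ remain.
Put 5 m³ in container 3; 4 m³ remain.
Put 4 m³ in container 3; 0 m³ remain.

7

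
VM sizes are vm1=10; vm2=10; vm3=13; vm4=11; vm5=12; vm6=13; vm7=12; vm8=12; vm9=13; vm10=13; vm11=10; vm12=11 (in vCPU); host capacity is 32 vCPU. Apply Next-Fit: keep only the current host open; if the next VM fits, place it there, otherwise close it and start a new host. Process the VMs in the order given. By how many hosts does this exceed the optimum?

Next-Fit: [10,10] [13,11] [12,13] [12,12] [13,13] [10,11] → 6 hosts.
Total size 140 vCPU; any packing needs at least ⌈140/32⌉ = 5 hosts.
An optimal packing achieves that bound: [13,13] [13,13] [12,12] [12,10,10] [11,11,10] → 5 hosts.
Excess: 6 − 5 = 1.

1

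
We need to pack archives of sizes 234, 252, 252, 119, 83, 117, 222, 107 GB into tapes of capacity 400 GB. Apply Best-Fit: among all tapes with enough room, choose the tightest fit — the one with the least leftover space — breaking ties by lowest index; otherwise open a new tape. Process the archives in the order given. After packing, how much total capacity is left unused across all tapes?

214

234 GB → tape 1 (remaining 166 GB)
252 GB → tape 2 (remaining 148 GB)
252 GB → tape 3 (remaining 148 GB)
119 GB → tape 2 (remaining 29 GB)
83 GB → tape 3 (remaining 65 GB)
117 GB → tape 1 (remaining 49 GB)
222 GB → tape 4 (remaining 178 GB)
107 GB → tape 4 (remaining 71 GB)
4 tapes × 400 GB = 1600 GB; used 1386 GB; unused 214 GB.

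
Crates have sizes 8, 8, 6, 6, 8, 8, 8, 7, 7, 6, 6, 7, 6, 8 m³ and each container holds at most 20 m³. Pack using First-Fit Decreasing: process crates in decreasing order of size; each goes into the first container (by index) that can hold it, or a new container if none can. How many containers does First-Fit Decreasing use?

Sorted descending: 8, 8, 8, 8, 8, 8, 7, 7, 7, 6, 6, 6, 6, 6.
container 1: place 8 m³, 12 m³ left
container 1: place 8 m³, 4 m³ left
container 2: place 8 m³, 12 m³ left
container 2: place 8 m³, 4 m³ left
container 3: place 8 m³, 12 m³ left
container 3: place 8 m³, 4 m³ left
container 4: place 7 m³, 13 m³ left
container 4: place 7 m³, 6 m³ left
container 5: place 7 m³, 13 m³ left
container 4: place 6 m³, 0 m³ left
container 5: place 6 m³, 7 m³ left
container 5: place 6 m³, 1 m³ left
container 6: place 6 m³, 14 m³ left
container 6: place 6 m³, 8 m³ left

6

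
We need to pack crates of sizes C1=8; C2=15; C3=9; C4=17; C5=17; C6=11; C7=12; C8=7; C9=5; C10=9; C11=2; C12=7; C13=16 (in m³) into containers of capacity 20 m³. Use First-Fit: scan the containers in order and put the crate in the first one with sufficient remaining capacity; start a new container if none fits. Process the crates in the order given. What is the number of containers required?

8

container 1: place C1 (8 m³), 12 m³ left
container 2: place C2 (15 m³), 5 m³ left
container 1: place C3 (9 m³), 3 m³ left
container 3: place C4 (17 m³), 3 m³ left
container 4: place C5 (17 m³), 3 m³ left
container 5: place C6 (11 m³), 9 m³ left
container 6: place C7 (12 m³), 8 m³ left
container 5: place C8 (7 m³), 2 m³ left
container 2: place C9 (5 m³), 0 m³ left
container 7: place C10 (9 m³), 11 m³ left
container 1: place C11 (2 m³), 1 m³ left
container 6: place C12 (7 m³), 1 m³ left
container 8: place C13 (16 m³), 4 m³ left
Final containers: [8,9,2] [15,5] [17] [17] [11,7] [12,7] [9] [16].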